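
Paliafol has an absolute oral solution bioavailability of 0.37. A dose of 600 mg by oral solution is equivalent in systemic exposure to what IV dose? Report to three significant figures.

Systemic exposure from an extravascular dose = F × D_ev, so the equivalent IV dose is F × D_ev.
D_iv = F × D_ev = 0.37 × 600 = 222 mg

D_iv = 222 mg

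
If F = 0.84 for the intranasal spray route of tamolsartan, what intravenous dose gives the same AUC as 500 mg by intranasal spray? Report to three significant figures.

Systemic exposure from an extravascular dose = F × D_ev, so the equivalent IV dose is F × D_ev.
D_iv = F × D_ev = 0.84 × 500 = 420 mg

D_iv = 420 mg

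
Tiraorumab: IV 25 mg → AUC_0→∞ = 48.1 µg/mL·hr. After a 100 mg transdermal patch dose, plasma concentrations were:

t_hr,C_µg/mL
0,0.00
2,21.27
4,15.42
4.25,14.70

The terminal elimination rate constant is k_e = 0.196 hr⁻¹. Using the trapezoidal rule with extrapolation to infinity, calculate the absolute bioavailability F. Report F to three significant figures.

F = 0.711

Trapezoidal AUC_0→4.25 (transdermal patch):
  [0→2]: (0.00+21.27)/2 × 2 = 21.27
  [2→4]: (21.27+15.42)/2 × 2 = 36.69
  [4→4.25]: (15.42+14.70)/2 × 0.25 = 3.765
  Sum = 61.725 µg/mL·hr
Tail: C_last/k_e = 14.70/0.196 = 75.000
AUC_0→∞ (transdermal patch) = 61.725 + 75.000 = 136.725 µg/mL·hr
F = (AUC_ev/D_ev)/(AUC_iv/D_iv) = (136.725/100)/(48.1/25) = 1.36725/1.924 = 0.7106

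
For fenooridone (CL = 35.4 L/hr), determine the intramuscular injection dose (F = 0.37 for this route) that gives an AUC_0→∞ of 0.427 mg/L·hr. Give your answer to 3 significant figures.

Dose = 40.9 mg

Dose = CL × AUC_0→∞ / F
     = 35.4 × 0.427 / 0.37 = 40.8535 mg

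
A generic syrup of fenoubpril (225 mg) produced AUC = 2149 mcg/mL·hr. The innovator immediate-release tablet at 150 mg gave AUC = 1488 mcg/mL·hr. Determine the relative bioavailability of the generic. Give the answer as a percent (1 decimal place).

F_rel = (AUC_test/D_test) / (AUC_ref/D_ref)
      = (2149/225) / (1488/150)
      = 9.55111 / 9.92 = 0.9628 = 96.28%

F_rel = 96.3%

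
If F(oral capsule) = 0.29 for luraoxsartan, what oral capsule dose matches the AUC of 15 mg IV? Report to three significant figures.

For equal systemic exposure: F × D_ev = D_iv
D_ev = D_iv / F = 15 / 0.29 = 51.7241 mg

D_oral = 51.7 mg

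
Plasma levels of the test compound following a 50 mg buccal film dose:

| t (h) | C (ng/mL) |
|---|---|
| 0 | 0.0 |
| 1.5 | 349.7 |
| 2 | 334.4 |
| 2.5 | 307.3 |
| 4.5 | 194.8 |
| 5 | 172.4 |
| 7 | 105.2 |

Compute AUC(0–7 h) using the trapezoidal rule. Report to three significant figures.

Trapezoidal AUC_0→7:
  [0→1.5]: (0.0+349.7)/2 × 1.5 = 262.275
  [1.5→2]: (349.7+334.4)/2 × 0.5 = 171.025
  [2→2.5]: (334.4+307.3)/2 × 0.5 = 160.425
  [2.5→4.5]: (307.3+194.8)/2 × 2 = 502.1
  [4.5→5]: (194.8+172.4)/2 × 0.5 = 91.8
  [5→7]: (172.4+105.2)/2 × 2 = 277.6
  Sum = 1465.225 ng/mL·h

AUC = 1470 ng/mL·h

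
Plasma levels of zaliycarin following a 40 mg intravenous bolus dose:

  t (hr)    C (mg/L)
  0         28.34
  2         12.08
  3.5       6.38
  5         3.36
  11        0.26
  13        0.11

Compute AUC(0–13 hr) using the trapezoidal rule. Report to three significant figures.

AUC = 72.8 mg/L·hr

Trapezoidal AUC_0→13:
  [0→2]: (28.34+12.08)/2 × 2 = 40.42
  [2→3.5]: (12.08+6.38)/2 × 1.5 = 13.845
  [3.5→5]: (6.38+3.36)/2 × 1.5 = 7.305
  [5→11]: (3.36+0.26)/2 × 6 = 10.86
  [11→13]: (0.26+0.11)/2 × 2 = 0.37
  Sum = 72.8 mg/L·hr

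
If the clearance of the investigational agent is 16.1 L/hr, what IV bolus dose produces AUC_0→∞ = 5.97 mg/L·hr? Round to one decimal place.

Dose = 96.1 mg

Dose_iv = CL × AUC_0→∞
     = 16.1 × 5.97 = 96.117 mg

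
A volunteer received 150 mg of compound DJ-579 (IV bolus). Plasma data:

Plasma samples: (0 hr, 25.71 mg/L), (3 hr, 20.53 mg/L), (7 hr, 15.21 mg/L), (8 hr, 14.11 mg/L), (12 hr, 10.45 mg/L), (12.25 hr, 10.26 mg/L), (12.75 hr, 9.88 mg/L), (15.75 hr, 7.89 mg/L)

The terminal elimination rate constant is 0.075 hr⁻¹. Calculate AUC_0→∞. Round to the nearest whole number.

AUC = 344 mg/L·hr

Trapezoidal AUC_0→15.75:
  [0→3]: (25.71+20.53)/2 × 3 = 69.36
  [3→7]: (20.53+15.21)/2 × 4 = 71.48
  [7→8]: (15.21+14.11)/2 × 1 = 14.66
  [8→12]: (14.11+10.45)/2 × 4 = 49.12
  [12→12.25]: (10.45+10.26)/2 × 0.25 = 2.58875
  [12.25→12.75]: (10.26+9.88)/2 × 0.5 = 5.035
  [12.75→15.75]: (9.88+7.89)/2 × 3 = 26.655
  Sum = 238.89875 mg/L·hr
Extrapolated tail: C_last / k_e = 7.89 / 0.075 = 105.200
AUC_0→∞ = 238.89875 + 105.200 = 344.09875 mg/L·hr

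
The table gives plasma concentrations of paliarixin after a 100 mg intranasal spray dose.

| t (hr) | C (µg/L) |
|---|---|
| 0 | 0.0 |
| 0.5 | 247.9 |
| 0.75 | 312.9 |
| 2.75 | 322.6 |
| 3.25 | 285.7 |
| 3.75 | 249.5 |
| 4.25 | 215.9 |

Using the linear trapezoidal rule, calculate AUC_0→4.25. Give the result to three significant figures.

Trapezoidal AUC_0→4.25:
  [0→0.5]: (0.0+247.9)/2 × 0.5 = 61.975
  [0.5→0.75]: (247.9+312.9)/2 × 0.25 = 70.1
  [0.75→2.75]: (312.9+322.6)/2 × 2 = 635.5
  [2.75→3.25]: (322.6+285.7)/2 × 0.5 = 152.075
  [3.25→3.75]: (285.7+249.5)/2 × 0.5 = 133.8
  [3.75→4.25]: (249.5+215.9)/2 × 0.5 = 116.35
  Sum = 1169.8 µg/L·hr

AUC = 1170 µg/L·hr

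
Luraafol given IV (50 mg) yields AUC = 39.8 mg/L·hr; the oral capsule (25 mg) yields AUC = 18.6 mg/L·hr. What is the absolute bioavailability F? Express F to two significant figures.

F = (AUC_ev / D_ev) / (AUC_iv / D_iv)
  = (18.6/25) / (39.8/50)
  = 0.744 / 0.796 = 0.9347

F = 0.93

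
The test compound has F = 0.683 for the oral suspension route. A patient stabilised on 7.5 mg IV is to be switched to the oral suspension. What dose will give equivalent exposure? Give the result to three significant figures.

D_oral = 11.0 mg

For equal systemic exposure: F × D_ev = D_iv
D_ev = D_iv / F = 7.5 / 0.683 = 10.981 mg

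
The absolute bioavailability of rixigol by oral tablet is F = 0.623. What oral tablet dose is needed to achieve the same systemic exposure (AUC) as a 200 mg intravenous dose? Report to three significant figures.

D_oral = 321 mg

For equal systemic exposure: F × D_ev = D_iv
D_ev = D_iv / F = 200 / 0.623 = 321.027 mg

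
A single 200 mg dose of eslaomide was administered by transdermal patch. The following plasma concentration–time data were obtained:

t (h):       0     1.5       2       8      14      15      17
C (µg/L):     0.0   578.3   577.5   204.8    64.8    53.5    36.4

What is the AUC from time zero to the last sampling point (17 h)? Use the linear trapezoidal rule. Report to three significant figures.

Trapezoidal AUC_0→17:
  [0→1.5]: (0.0+578.3)/2 × 1.5 = 433.725
  [1.5→2]: (578.3+577.5)/2 × 0.5 = 288.95
  [2→8]: (577.5+204.8)/2 × 6 = 2346.9
  [8→14]: (204.8+64.8)/2 × 6 = 808.8
  [14→15]: (64.8+53.5)/2 × 1 = 59.15
  [15→17]: (53.5+36.4)/2 × 2 = 89.9
  Sum = 4027.425 µg/L·h

AUC = 4030 µg/L·h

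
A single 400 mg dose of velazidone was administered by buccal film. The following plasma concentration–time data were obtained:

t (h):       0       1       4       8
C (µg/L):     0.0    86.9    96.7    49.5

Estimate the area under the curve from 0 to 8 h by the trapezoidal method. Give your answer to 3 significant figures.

Trapezoidal AUC_0→8:
  [0→1]: (0.0+86.9)/2 × 1 = 43.45
  [1→4]: (86.9+96.7)/2 × 3 = 275.4
  [4→8]: (96.7+49.5)/2 × 4 = 292.4
  Sum = 611.25 µg/L·h

AUC = 611 µg/L·h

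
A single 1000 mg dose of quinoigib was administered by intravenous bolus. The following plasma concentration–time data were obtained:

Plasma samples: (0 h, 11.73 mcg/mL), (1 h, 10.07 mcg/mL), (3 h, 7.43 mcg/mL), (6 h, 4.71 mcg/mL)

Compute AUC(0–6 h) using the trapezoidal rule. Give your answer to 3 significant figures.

AUC = 46.6 mcg/mL·h

Trapezoidal AUC_0→6:
  [0→1]: (11.73+10.07)/2 × 1 = 10.9
  [1→3]: (10.07+7.43)/2 × 2 = 17.5
  [3→6]: (7.43+4.71)/2 × 3 = 18.21
  Sum = 46.61 mcg/mL·h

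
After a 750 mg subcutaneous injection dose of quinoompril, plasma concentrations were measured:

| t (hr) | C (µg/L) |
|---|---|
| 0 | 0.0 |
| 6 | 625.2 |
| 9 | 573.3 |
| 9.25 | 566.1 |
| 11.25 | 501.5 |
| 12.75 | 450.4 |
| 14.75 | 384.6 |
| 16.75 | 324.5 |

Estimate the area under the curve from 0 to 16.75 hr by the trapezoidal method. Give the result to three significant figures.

Trapezoidal AUC_0→16.75:
  [0→6]: (0.0+625.2)/2 × 6 = 1875.6
  [6→9]: (625.2+573.3)/2 × 3 = 1797.75
  [9→9.25]: (573.3+566.1)/2 × 0.25 = 142.425
  [9.25→11.25]: (566.1+501.5)/2 × 2 = 1067.6
  [11.25→12.75]: (501.5+450.4)/2 × 1.5 = 713.925
  [12.75→14.75]: (450.4+384.6)/2 × 2 = 835.0
  [14.75→16.75]: (384.6+324.5)/2 × 2 = 709.1
  Sum = 7141.4 µg/L·hr

AUC = 7140 µg/L·hr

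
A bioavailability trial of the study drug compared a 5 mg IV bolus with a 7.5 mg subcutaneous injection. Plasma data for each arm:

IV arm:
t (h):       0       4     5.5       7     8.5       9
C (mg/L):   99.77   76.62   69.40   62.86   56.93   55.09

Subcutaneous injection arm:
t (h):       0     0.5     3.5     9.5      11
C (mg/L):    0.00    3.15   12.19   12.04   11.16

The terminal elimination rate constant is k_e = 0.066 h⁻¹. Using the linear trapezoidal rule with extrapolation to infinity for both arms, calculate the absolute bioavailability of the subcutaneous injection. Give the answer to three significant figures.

Trapezoidal AUC_0→9 (IV):
  [0→4]: (99.77+76.62)/2 × 4 = 352.78
  [4→5.5]: (76.62+69.40)/2 × 1.5 = 109.515
  [5.5→7]: (69.40+62.86)/2 × 1.5 = 99.195
  [7→8.5]: (62.86+56.93)/2 × 1.5 = 89.8425
  [8.5→9]: (56.93+55.09)/2 × 0.5 = 28.005
  Sum = 679.3375 mg/L·h
IV tail: 55.09/0.066 = 834.697; AUC_iv,0→∞ = 679.3375 + 834.697 = 1514.0345 mg/L·h
Trapezoidal AUC_0→11 (subcutaneous injection):
  [0→0.5]: (0.00+3.15)/2 × 0.5 = 0.7875
  [0.5→3.5]: (3.15+12.19)/2 × 3 = 23.01
  [3.5→9.5]: (12.19+12.04)/2 × 6 = 72.69
  [9.5→11]: (12.04+11.16)/2 × 1.5 = 17.4
  Sum = 113.8875 mg/L·h
subcutaneous injection tail: 11.16/0.066 = 169.091; AUC_ev,0→∞ = 113.8875 + 169.091 = 282.9785 mg/L·h
F = (AUC_ev/D_ev)/(AUC_iv/D_iv) = (282.9785/7.5)/(1514.0345/5) = 37.7305/302.8069 = 0.1246

F = 0.125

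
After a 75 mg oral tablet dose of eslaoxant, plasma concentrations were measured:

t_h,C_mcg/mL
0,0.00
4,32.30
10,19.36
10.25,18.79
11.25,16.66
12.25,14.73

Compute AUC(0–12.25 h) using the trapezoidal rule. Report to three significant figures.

AUC = 258 mcg/mL·h

Trapezoidal AUC_0→12.25:
  [0→4]: (0.00+32.30)/2 × 4 = 64.6
  [4→10]: (32.30+19.36)/2 × 6 = 154.98
  [10→10.25]: (19.36+18.79)/2 × 0.25 = 4.76875
  [10.25→11.25]: (18.79+16.66)/2 × 1 = 17.725
  [11.25→12.25]: (16.66+14.73)/2 × 1 = 15.695
  Sum = 257.76875 mcg/mL·h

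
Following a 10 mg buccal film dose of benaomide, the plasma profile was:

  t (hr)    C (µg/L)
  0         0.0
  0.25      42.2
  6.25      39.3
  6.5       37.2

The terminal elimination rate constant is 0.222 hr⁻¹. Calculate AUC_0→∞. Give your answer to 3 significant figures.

Trapezoidal AUC_0→6.5:
  [0→0.25]: (0.0+42.2)/2 × 0.25 = 5.275
  [0.25→6.25]: (42.2+39.3)/2 × 6 = 244.5
  [6.25→6.5]: (39.3+37.2)/2 × 0.25 = 9.5625
  Sum = 259.3375 µg/L·hr
Extrapolated tail: C_last / k_e = 37.2 / 0.222 = 167.568
AUC_0→∞ = 259.3375 + 167.568 = 426.9055 µg/L·hr

AUC = 427 µg/L·hr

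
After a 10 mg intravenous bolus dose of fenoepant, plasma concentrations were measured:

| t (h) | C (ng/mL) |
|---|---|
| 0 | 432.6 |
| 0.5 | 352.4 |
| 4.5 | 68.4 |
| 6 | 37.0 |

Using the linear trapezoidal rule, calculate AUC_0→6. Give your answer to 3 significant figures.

AUC = 1120 ng/mL·h

Trapezoidal AUC_0→6:
  [0→0.5]: (432.6+352.4)/2 × 0.5 = 196.25
  [0.5→4.5]: (352.4+68.4)/2 × 4 = 841.6
  [4.5→6]: (68.4+37.0)/2 × 1.5 = 79.05
  Sum = 1116.9 ng/mL·h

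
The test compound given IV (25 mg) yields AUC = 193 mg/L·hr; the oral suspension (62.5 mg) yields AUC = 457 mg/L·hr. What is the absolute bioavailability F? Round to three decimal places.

F = (AUC_ev / D_ev) / (AUC_iv / D_iv)
  = (457/62.5) / (193/25)
  = 7.312 / 7.72 = 0.9472

F = 0.947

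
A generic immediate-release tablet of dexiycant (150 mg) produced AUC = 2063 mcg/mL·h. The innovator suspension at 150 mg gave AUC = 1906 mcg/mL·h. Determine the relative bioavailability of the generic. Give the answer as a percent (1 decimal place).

F_rel = (AUC_test/D_test) / (AUC_ref/D_ref)
      = (2063/150) / (1906/150)
      = 13.7533 / 12.7067 = 1.0824 = 108.24%

F_rel = 108.2%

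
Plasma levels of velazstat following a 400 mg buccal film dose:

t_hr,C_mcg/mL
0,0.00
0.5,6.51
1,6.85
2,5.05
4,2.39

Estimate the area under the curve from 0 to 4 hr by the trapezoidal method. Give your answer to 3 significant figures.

AUC = 18.4 mcg/mL·hr

Trapezoidal AUC_0→4:
  [0→0.5]: (0.00+6.51)/2 × 0.5 = 1.6275
  [0.5→1]: (6.51+6.85)/2 × 0.5 = 3.34
  [1→2]: (6.85+5.05)/2 × 1 = 5.95
  [2→4]: (5.05+2.39)/2 × 2 = 7.44
  Sum = 18.3575 mcg/mL·hr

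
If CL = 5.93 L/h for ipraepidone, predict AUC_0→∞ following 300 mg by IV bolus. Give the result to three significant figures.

AUC = 50.6 mg/L·h

AUC_0→∞ = Dose_iv / CL
        = 300 / 5.93 = 50.5902 mg/L·h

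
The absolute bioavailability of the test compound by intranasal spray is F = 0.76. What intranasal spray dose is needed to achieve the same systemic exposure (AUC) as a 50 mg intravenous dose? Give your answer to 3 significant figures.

D_intranasal = 65.8 mg

For equal systemic exposure: F × D_ev = D_iv
D_ev = D_iv / F = 50 / 0.76 = 65.7895 mg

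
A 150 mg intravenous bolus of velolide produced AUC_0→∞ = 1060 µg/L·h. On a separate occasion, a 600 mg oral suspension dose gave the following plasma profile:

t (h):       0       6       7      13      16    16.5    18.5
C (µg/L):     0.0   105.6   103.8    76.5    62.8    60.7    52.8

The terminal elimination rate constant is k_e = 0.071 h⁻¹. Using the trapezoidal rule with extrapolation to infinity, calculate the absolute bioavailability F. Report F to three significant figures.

Trapezoidal AUC_0→18.5 (oral suspension):
  [0→6]: (0.0+105.6)/2 × 6 = 316.8
  [6→7]: (105.6+103.8)/2 × 1 = 104.7
  [7→13]: (103.8+76.5)/2 × 6 = 540.9
  [13→16]: (76.5+62.8)/2 × 3 = 208.95
  [16→16.5]: (62.8+60.7)/2 × 0.5 = 30.875
  [16.5→18.5]: (60.7+52.8)/2 × 2 = 113.5
  Sum = 1315.725 µg/L·h
Tail: C_last/k_e = 52.8/0.071 = 743.662
AUC_0→∞ (oral suspension) = 1315.725 + 743.662 = 2059.387 µg/L·h
F = (AUC_ev/D_ev)/(AUC_iv/D_iv) = (2059.387/600)/(1060/150) = 3.43231/7.06667 = 0.4857

F = 0.486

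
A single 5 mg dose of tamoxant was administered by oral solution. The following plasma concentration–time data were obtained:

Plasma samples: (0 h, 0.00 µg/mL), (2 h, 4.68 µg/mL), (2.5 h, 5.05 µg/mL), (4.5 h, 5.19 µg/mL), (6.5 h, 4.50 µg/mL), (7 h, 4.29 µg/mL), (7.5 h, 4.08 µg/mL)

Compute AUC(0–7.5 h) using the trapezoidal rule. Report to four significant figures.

Trapezoidal AUC_0→7.5:
  [0→2]: (0.00+4.68)/2 × 2 = 4.68
  [2→2.5]: (4.68+5.05)/2 × 0.5 = 2.4325
  [2.5→4.5]: (5.05+5.19)/2 × 2 = 10.24
  [4.5→6.5]: (5.19+4.50)/2 × 2 = 9.69
  [6.5→7]: (4.50+4.29)/2 × 0.5 = 2.1975
  [7→7.5]: (4.29+4.08)/2 × 0.5 = 2.0925
  Sum = 31.3325 µg/mL·h

AUC = 31.33 µg/mL·h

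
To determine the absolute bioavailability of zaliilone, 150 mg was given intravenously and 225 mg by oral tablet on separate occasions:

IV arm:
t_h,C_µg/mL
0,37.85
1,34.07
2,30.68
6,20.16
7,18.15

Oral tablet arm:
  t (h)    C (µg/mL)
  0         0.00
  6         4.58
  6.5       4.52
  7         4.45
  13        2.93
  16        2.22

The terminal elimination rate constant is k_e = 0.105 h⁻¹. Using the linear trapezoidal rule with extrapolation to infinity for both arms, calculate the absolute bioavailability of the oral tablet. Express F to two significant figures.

Trapezoidal AUC_0→7 (IV):
  [0→1]: (37.85+34.07)/2 × 1 = 35.96
  [1→2]: (34.07+30.68)/2 × 1 = 32.375
  [2→6]: (30.68+20.16)/2 × 4 = 101.68
  [6→7]: (20.16+18.15)/2 × 1 = 19.155
  Sum = 189.17 µg/mL·h
IV tail: 18.15/0.105 = 172.857; AUC_iv,0→∞ = 189.17 + 172.857 = 362.027 µg/mL·h
Trapezoidal AUC_0→16 (oral tablet):
  [0→6]: (0.00+4.58)/2 × 6 = 13.74
  [6→6.5]: (4.58+4.52)/2 × 0.5 = 2.275
  [6.5→7]: (4.52+4.45)/2 × 0.5 = 2.2425
  [7→13]: (4.45+2.93)/2 × 6 = 22.14
  [13→16]: (2.93+2.22)/2 × 3 = 7.725
  Sum = 48.1225 µg/mL·h
oral tablet tail: 2.22/0.105 = 21.143; AUC_ev,0→∞ = 48.1225 + 21.143 = 69.2655 µg/mL·h
F = (AUC_ev/D_ev)/(AUC_iv/D_iv) = (69.2655/225)/(362.027/150) = 0.307847/2.41351 = 0.1276

F = 0.13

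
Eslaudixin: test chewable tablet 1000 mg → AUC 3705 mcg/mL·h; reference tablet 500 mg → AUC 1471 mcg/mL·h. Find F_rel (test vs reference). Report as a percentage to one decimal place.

F_rel = (AUC_test/D_test) / (AUC_ref/D_ref)
      = (3705/1000) / (1471/500)
      = 3.705 / 2.942 = 1.2593 = 125.93%

F_rel = 125.9%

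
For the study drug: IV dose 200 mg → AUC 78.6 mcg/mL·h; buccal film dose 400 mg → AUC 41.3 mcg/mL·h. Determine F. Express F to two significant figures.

F = 0.26

F = (AUC_ev / D_ev) / (AUC_iv / D_iv)
  = (41.3/400) / (78.6/200)
  = 0.10325 / 0.393 = 0.2627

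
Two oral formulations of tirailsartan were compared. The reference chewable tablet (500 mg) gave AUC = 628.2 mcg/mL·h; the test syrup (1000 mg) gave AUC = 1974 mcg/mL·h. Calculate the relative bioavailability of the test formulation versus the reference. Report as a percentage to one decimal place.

F_rel = (AUC_test/D_test) / (AUC_ref/D_ref)
      = (1974/1000) / (628.2/500)
      = 1.974 / 1.2564 = 1.5712 = 157.12%

F_rel = 157.1%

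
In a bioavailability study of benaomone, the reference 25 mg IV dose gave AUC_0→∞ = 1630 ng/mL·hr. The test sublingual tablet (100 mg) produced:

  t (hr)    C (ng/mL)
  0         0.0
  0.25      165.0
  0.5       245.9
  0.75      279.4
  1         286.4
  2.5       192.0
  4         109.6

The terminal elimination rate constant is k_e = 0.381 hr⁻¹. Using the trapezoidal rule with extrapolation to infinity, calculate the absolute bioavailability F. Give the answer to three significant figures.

F = 0.166

Trapezoidal AUC_0→4 (sublingual tablet):
  [0→0.25]: (0.0+165.0)/2 × 0.25 = 20.625
  [0.25→0.5]: (165.0+245.9)/2 × 0.25 = 51.3625
  [0.5→0.75]: (245.9+279.4)/2 × 0.25 = 65.6625
  [0.75→1]: (279.4+286.4)/2 × 0.25 = 70.725
  [1→2.5]: (286.4+192.0)/2 × 1.5 = 358.8
  [2.5→4]: (192.0+109.6)/2 × 1.5 = 226.2
  Sum = 793.375 ng/mL·hr
Tail: C_last/k_e = 109.6/0.381 = 287.664
AUC_0→∞ (sublingual tablet) = 793.375 + 287.664 = 1081.039 ng/mL·hr
F = (AUC_ev/D_ev)/(AUC_iv/D_iv) = (1081.039/100)/(1630/25) = 10.81039/65.2 = 0.1658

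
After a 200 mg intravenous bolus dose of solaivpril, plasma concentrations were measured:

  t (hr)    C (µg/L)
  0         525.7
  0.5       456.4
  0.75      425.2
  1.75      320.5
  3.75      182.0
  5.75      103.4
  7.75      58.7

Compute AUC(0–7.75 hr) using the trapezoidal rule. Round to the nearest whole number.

Trapezoidal AUC_0→7.75:
  [0→0.5]: (525.7+456.4)/2 × 0.5 = 245.525
  [0.5→0.75]: (456.4+425.2)/2 × 0.25 = 110.2
  [0.75→1.75]: (425.2+320.5)/2 × 1 = 372.85
  [1.75→3.75]: (320.5+182.0)/2 × 2 = 502.5
  [3.75→5.75]: (182.0+103.4)/2 × 2 = 285.4
  [5.75→7.75]: (103.4+58.7)/2 × 2 = 162.1
  Sum = 1678.575 µg/L·hr

AUC = 1679 µg/L·hr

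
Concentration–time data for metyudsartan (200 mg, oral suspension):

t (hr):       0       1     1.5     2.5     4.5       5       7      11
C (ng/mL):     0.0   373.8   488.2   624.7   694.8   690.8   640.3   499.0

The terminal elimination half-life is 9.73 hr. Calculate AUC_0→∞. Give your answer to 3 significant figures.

Trapezoidal AUC_0→11:
  [0→1]: (0.0+373.8)/2 × 1 = 186.9
  [1→1.5]: (373.8+488.2)/2 × 0.5 = 215.5
  [1.5→2.5]: (488.2+624.7)/2 × 1 = 556.45
  [2.5→4.5]: (624.7+694.8)/2 × 2 = 1319.5
  [4.5→5]: (694.8+690.8)/2 × 0.5 = 346.4
  [5→7]: (690.8+640.3)/2 × 2 = 1331.1
  [7→11]: (640.3+499.0)/2 × 4 = 2278.6
  Sum = 6234.45 ng/mL·hr
k_e = ln2 / t½ = 0.693147 / 9.73 = 0.0712 hr^-1
Extrapolated tail: C_last / k_e = 499.0 / 0.0712 = 7008.427
AUC_0→∞ = 6234.45 + 7008.427 = 13242.877 ng/mL·hr

AUC = 13200 ng/mL·hr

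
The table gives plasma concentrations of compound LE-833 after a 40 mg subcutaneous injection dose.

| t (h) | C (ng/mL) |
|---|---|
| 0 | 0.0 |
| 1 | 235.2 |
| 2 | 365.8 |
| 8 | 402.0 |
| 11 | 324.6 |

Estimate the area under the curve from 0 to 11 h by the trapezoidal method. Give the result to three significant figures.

AUC = 3810 ng/mL·h

Trapezoidal AUC_0→11:
  [0→1]: (0.0+235.2)/2 × 1 = 117.6
  [1→2]: (235.2+365.8)/2 × 1 = 300.5
  [2→8]: (365.8+402.0)/2 × 6 = 2303.4
  [8→11]: (402.0+324.6)/2 × 3 = 1089.9
  Sum = 3811.4 ng/mL·h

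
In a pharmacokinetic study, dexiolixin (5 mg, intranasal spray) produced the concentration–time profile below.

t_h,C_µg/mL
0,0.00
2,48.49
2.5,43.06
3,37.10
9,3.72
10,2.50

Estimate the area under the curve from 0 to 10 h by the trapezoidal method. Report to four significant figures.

Trapezoidal AUC_0→10:
  [0→2]: (0.00+48.49)/2 × 2 = 48.49
  [2→2.5]: (48.49+43.06)/2 × 0.5 = 22.8875
  [2.5→3]: (43.06+37.10)/2 × 0.5 = 20.04
  [3→9]: (37.10+3.72)/2 × 6 = 122.46
  [9→10]: (3.72+2.50)/2 × 1 = 3.11
  Sum = 216.9875 µg/mL·h

AUC = 217.0 µg/mL·h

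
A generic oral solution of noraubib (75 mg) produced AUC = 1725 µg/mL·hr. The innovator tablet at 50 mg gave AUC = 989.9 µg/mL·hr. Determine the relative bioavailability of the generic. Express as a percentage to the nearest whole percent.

F_rel = (AUC_test/D_test) / (AUC_ref/D_ref)
      = (1725/75) / (989.9/50)
      = 23 / 19.798 = 1.1617 = 116.17%

F_rel = 116%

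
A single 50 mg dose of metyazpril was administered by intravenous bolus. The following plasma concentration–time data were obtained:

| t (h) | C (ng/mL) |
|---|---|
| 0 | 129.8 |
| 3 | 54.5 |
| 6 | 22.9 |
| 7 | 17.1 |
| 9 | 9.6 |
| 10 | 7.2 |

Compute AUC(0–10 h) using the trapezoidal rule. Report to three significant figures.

Trapezoidal AUC_0→10:
  [0→3]: (129.8+54.5)/2 × 3 = 276.45
  [3→6]: (54.5+22.9)/2 × 3 = 116.1
  [6→7]: (22.9+17.1)/2 × 1 = 20.0
  [7→9]: (17.1+9.6)/2 × 2 = 26.7
  [9→10]: (9.6+7.2)/2 × 1 = 8.4
  Sum = 447.65 ng/mL·h

AUC = 448 ng/mL·h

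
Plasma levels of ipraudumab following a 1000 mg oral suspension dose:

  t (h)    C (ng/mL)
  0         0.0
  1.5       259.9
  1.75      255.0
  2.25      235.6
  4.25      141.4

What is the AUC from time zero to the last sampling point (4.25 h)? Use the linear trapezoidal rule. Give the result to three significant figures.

AUC = 759 ng/mL·h

Trapezoidal AUC_0→4.25:
  [0→1.5]: (0.0+259.9)/2 × 1.5 = 194.925
  [1.5→1.75]: (259.9+255.0)/2 × 0.25 = 64.3625
  [1.75→2.25]: (255.0+235.6)/2 × 0.5 = 122.65
  [2.25→4.25]: (235.6+141.4)/2 × 2 = 377.0
  Sum = 758.9375 ng/mL·h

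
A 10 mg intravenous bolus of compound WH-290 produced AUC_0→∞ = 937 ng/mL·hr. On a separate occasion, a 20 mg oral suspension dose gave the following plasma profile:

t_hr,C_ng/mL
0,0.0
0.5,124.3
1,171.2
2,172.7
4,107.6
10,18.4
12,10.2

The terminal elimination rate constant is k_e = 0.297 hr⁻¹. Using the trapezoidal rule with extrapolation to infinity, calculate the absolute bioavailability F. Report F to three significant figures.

F = 0.533

Trapezoidal AUC_0→12 (oral suspension):
  [0→0.5]: (0.0+124.3)/2 × 0.5 = 31.075
  [0.5→1]: (124.3+171.2)/2 × 0.5 = 73.875
  [1→2]: (171.2+172.7)/2 × 1 = 171.95
  [2→4]: (172.7+107.6)/2 × 2 = 280.3
  [4→10]: (107.6+18.4)/2 × 6 = 378.0
  [10→12]: (18.4+10.2)/2 × 2 = 28.6
  Sum = 963.8 ng/mL·hr
Tail: C_last/k_e = 10.2/0.297 = 34.343
AUC_0→∞ (oral suspension) = 963.8 + 34.343 = 998.143 ng/mL·hr
F = (AUC_ev/D_ev)/(AUC_iv/D_iv) = (998.143/20)/(937/10) = 49.90715/93.7 = 0.5326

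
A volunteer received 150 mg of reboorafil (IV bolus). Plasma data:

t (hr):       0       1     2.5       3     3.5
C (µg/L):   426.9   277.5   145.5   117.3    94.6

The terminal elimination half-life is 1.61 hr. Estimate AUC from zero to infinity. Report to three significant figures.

Trapezoidal AUC_0→3.5:
  [0→1]: (426.9+277.5)/2 × 1 = 352.2
  [1→2.5]: (277.5+145.5)/2 × 1.5 = 317.25
  [2.5→3]: (145.5+117.3)/2 × 0.5 = 65.7
  [3→3.5]: (117.3+94.6)/2 × 0.5 = 52.975
  Sum = 788.125 µg/L·hr
k_e = ln2 / t½ = 0.693147 / 1.61 = 0.4305 hr^-1
Extrapolated tail: C_last / k_e = 94.6 / 0.4305 = 219.744
AUC_0→∞ = 788.125 + 219.744 = 1007.869 µg/L·hr

AUC = 1010 µg/L·hr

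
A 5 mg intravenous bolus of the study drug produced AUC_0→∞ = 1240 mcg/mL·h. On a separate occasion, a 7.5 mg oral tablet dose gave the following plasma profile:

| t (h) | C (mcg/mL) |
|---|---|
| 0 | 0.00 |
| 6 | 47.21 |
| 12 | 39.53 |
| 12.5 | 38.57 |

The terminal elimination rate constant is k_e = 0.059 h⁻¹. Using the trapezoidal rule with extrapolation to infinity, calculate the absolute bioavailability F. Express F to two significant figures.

F = 0.58

Trapezoidal AUC_0→12.5 (oral tablet):
  [0→6]: (0.00+47.21)/2 × 6 = 141.63
  [6→12]: (47.21+39.53)/2 × 6 = 260.22
  [12→12.5]: (39.53+38.57)/2 × 0.5 = 19.525
  Sum = 421.375 mcg/mL·h
Tail: C_last/k_e = 38.57/0.059 = 653.729
AUC_0→∞ (oral tablet) = 421.375 + 653.729 = 1075.104 mcg/mL·h
F = (AUC_ev/D_ev)/(AUC_iv/D_iv) = (1075.104/7.5)/(1240/5) = 143.3472/248 = 0.5780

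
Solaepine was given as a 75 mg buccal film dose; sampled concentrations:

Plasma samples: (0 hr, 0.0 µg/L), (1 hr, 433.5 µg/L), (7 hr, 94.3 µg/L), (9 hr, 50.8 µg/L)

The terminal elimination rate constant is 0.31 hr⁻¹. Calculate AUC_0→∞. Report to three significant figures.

AUC = 2110 µg/L·hr

Trapezoidal AUC_0→9:
  [0→1]: (0.0+433.5)/2 × 1 = 216.75
  [1→7]: (433.5+94.3)/2 × 6 = 1583.4
  [7→9]: (94.3+50.8)/2 × 2 = 145.1
  Sum = 1945.25 µg/L·hr
Extrapolated tail: C_last / k_e = 50.8 / 0.31 = 163.871
AUC_0→∞ = 1945.25 + 163.871 = 2109.121 µg/L·hr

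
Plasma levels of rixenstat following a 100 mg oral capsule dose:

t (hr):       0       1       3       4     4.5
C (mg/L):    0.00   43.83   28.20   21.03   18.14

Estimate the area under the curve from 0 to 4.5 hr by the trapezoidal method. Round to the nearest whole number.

Trapezoidal AUC_0→4.5:
  [0→1]: (0.00+43.83)/2 × 1 = 21.915
  [1→3]: (43.83+28.20)/2 × 2 = 72.03
  [3→4]: (28.20+21.03)/2 × 1 = 24.615
  [4→4.5]: (21.03+18.14)/2 × 0.5 = 9.7925
  Sum = 128.3525 mg/L·hr

AUC = 128 mg/L·hr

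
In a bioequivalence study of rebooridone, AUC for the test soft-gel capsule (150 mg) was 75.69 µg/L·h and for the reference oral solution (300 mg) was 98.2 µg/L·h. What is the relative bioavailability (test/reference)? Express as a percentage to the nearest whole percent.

F_rel = (AUC_test/D_test) / (AUC_ref/D_ref)
      = (75.69/150) / (98.2/300)
      = 0.5046 / 0.327333 = 1.5415 = 154.15%

F_rel = 154%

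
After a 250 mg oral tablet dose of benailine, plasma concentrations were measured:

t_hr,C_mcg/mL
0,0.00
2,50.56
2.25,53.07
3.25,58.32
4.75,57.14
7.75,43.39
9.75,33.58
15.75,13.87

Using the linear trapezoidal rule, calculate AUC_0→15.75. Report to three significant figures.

AUC = 576 mcg/mL·hr

Trapezoidal AUC_0→15.75:
  [0→2]: (0.00+50.56)/2 × 2 = 50.56
  [2→2.25]: (50.56+53.07)/2 × 0.25 = 12.95375
  [2.25→3.25]: (53.07+58.32)/2 × 1 = 55.695
  [3.25→4.75]: (58.32+57.14)/2 × 1.5 = 86.595
  [4.75→7.75]: (57.14+43.39)/2 × 3 = 150.795
  [7.75→9.75]: (43.39+33.58)/2 × 2 = 76.97
  [9.75→15.75]: (33.58+13.87)/2 × 6 = 142.35
  Sum = 575.91875 mcg/mL·hr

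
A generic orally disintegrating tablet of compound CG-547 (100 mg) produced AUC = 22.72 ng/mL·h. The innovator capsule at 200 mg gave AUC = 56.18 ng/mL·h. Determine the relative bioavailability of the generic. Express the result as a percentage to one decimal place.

F_rel = (AUC_test/D_test) / (AUC_ref/D_ref)
      = (22.72/100) / (56.18/200)
      = 0.2272 / 0.2809 = 0.8088 = 80.88%

F_rel = 80.9%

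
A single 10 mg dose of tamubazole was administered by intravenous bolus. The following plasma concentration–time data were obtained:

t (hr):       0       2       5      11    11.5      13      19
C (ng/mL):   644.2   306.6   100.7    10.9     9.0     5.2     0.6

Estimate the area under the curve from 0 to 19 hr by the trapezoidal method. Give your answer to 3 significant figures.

AUC = 1930 ng/mL·hr

Trapezoidal AUC_0→19:
  [0→2]: (644.2+306.6)/2 × 2 = 950.8
  [2→5]: (306.6+100.7)/2 × 3 = 610.95
  [5→11]: (100.7+10.9)/2 × 6 = 334.8
  [11→11.5]: (10.9+9.0)/2 × 0.5 = 4.975
  [11.5→13]: (9.0+5.2)/2 × 1.5 = 10.65
  [13→19]: (5.2+0.6)/2 × 6 = 17.4
  Sum = 1929.575 ng/mL·hr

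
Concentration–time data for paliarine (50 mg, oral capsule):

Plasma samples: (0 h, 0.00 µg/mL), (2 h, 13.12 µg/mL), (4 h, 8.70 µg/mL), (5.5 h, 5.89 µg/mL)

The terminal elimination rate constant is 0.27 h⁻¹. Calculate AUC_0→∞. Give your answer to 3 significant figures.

AUC = 67.7 µg/mL·h

Trapezoidal AUC_0→5.5:
  [0→2]: (0.00+13.12)/2 × 2 = 13.12
  [2→4]: (13.12+8.70)/2 × 2 = 21.82
  [4→5.5]: (8.70+5.89)/2 × 1.5 = 10.9425
  Sum = 45.8825 µg/mL·h
Extrapolated tail: C_last / k_e = 5.89 / 0.27 = 21.815
AUC_0→∞ = 45.8825 + 21.815 = 67.6975 µg/mL·h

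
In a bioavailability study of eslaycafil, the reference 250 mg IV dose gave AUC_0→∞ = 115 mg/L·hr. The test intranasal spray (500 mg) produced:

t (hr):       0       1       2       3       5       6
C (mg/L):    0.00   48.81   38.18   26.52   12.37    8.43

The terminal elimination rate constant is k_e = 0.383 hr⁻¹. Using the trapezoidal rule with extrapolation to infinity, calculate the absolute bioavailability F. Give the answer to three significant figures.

Trapezoidal AUC_0→6 (intranasal spray):
  [0→1]: (0.00+48.81)/2 × 1 = 24.405
  [1→2]: (48.81+38.18)/2 × 1 = 43.495
  [2→3]: (38.18+26.52)/2 × 1 = 32.35
  [3→5]: (26.52+12.37)/2 × 2 = 38.89
  [5→6]: (12.37+8.43)/2 × 1 = 10.4
  Sum = 149.54 mg/L·hr
Tail: C_last/k_e = 8.43/0.383 = 22.010
AUC_0→∞ (intranasal spray) = 149.54 + 22.010 = 171.55 mg/L·hr
F = (AUC_ev/D_ev)/(AUC_iv/D_iv) = (171.55/500)/(115/250) = 0.3431/0.46 = 0.7459

F = 0.746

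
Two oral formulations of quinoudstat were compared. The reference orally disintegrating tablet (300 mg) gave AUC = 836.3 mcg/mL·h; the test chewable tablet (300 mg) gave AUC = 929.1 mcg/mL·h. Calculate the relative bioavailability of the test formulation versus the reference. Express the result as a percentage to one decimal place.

F_rel = (AUC_test/D_test) / (AUC_ref/D_ref)
      = (929.1/300) / (836.3/300)
      = 3.097 / 2.78767 = 1.1110 = 111.10%

F_rel = 111.1%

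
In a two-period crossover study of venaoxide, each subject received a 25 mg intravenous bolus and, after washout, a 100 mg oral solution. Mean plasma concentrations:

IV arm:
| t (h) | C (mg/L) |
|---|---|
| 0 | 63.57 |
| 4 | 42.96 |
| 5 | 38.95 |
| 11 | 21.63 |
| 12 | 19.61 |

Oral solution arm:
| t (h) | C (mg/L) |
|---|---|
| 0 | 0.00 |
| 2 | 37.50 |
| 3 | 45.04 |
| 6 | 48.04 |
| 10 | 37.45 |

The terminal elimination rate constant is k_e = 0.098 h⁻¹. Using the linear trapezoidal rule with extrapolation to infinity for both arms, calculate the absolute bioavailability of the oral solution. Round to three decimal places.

Trapezoidal AUC_0→12 (IV):
  [0→4]: (63.57+42.96)/2 × 4 = 213.06
  [4→5]: (42.96+38.95)/2 × 1 = 40.955
  [5→11]: (38.95+21.63)/2 × 6 = 181.74
  [11→12]: (21.63+19.61)/2 × 1 = 20.62
  Sum = 456.375 mg/L·h
IV tail: 19.61/0.098 = 200.102; AUC_iv,0→∞ = 456.375 + 200.102 = 656.477 mg/L·h
Trapezoidal AUC_0→10 (oral solution):
  [0→2]: (0.00+37.50)/2 × 2 = 37.5
  [2→3]: (37.50+45.04)/2 × 1 = 41.27
  [3→6]: (45.04+48.04)/2 × 3 = 139.62
  [6→10]: (48.04+37.45)/2 × 4 = 170.98
  Sum = 389.37 mg/L·h
oral solution tail: 37.45/0.098 = 382.143; AUC_ev,0→∞ = 389.37 + 382.143 = 771.513 mg/L·h
F = (AUC_ev/D_ev)/(AUC_iv/D_iv) = (771.513/100)/(656.477/25) = 7.71513/26.25908 = 0.2938

F = 0.294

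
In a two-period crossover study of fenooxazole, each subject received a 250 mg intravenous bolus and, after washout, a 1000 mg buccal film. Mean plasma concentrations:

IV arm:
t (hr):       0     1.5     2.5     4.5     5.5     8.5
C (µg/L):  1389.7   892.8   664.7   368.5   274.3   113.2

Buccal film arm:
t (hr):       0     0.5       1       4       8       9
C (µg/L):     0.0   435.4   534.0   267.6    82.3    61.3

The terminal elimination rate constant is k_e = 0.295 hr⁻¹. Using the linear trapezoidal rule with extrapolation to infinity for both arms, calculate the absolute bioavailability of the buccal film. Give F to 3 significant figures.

F = 0.132

Trapezoidal AUC_0→8.5 (IV):
  [0→1.5]: (1389.7+892.8)/2 × 1.5 = 1711.875
  [1.5→2.5]: (892.8+664.7)/2 × 1 = 778.75
  [2.5→4.5]: (664.7+368.5)/2 × 2 = 1033.2
  [4.5→5.5]: (368.5+274.3)/2 × 1 = 321.4
  [5.5→8.5]: (274.3+113.2)/2 × 3 = 581.25
  Sum = 4426.475 µg/L·hr
IV tail: 113.2/0.295 = 383.729; AUC_iv,0→∞ = 4426.475 + 383.729 = 4810.204 µg/L·hr
Trapezoidal AUC_0→9 (buccal film):
  [0→0.5]: (0.0+435.4)/2 × 0.5 = 108.85
  [0.5→1]: (435.4+534.0)/2 × 0.5 = 242.35
  [1→4]: (534.0+267.6)/2 × 3 = 1202.4
  [4→8]: (267.6+82.3)/2 × 4 = 699.8
  [8→9]: (82.3+61.3)/2 × 1 = 71.8
  Sum = 2325.2 µg/L·hr
buccal film tail: 61.3/0.295 = 207.797; AUC_ev,0→∞ = 2325.2 + 207.797 = 2532.997 µg/L·hr
F = (AUC_ev/D_ev)/(AUC_iv/D_iv) = (2532.997/1000)/(4810.204/250) = 2.532997/19.240816 = 0.1316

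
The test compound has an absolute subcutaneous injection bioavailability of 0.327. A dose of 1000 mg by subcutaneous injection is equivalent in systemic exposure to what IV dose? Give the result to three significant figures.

D_iv = 327 mg

Systemic exposure from an extravascular dose = F × D_ev, so the equivalent IV dose is F × D_ev.
D_iv = F × D_ev = 0.327 × 1000 = 327 mg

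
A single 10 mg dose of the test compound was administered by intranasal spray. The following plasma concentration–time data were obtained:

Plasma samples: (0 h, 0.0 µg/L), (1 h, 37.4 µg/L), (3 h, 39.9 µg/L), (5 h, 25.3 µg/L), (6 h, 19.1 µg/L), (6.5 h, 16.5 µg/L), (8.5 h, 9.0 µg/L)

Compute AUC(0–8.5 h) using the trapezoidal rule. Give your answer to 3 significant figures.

AUC = 218 µg/L·h

Trapezoidal AUC_0→8.5:
  [0→1]: (0.0+37.4)/2 × 1 = 18.7
  [1→3]: (37.4+39.9)/2 × 2 = 77.3
  [3→5]: (39.9+25.3)/2 × 2 = 65.2
  [5→6]: (25.3+19.1)/2 × 1 = 22.2
  [6→6.5]: (19.1+16.5)/2 × 0.5 = 8.9
  [6.5→8.5]: (16.5+9.0)/2 × 2 = 25.5
  Sum = 217.8 µg/L·h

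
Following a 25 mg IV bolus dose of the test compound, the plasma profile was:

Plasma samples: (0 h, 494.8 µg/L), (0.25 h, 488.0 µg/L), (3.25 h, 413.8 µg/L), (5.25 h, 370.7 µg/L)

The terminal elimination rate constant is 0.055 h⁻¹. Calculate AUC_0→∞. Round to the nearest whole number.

Trapezoidal AUC_0→5.25:
  [0→0.25]: (494.8+488.0)/2 × 0.25 = 122.85
  [0.25→3.25]: (488.0+413.8)/2 × 3 = 1352.7
  [3.25→5.25]: (413.8+370.7)/2 × 2 = 784.5
  Sum = 2260.05 µg/L·h
Extrapolated tail: C_last / k_e = 370.7 / 0.055 = 6740.000
AUC_0→∞ = 2260.05 + 6740.000 = 9000.05 µg/L·h

AUC = 9000 µg/L·h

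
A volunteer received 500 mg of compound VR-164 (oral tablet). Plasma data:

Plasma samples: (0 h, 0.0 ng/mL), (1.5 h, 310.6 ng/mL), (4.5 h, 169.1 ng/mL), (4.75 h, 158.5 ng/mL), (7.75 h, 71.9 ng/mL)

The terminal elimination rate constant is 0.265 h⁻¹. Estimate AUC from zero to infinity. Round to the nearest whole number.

AUC = 1610 ng/mL·h

Trapezoidal AUC_0→7.75:
  [0→1.5]: (0.0+310.6)/2 × 1.5 = 232.95
  [1.5→4.5]: (310.6+169.1)/2 × 3 = 719.55
  [4.5→4.75]: (169.1+158.5)/2 × 0.25 = 40.95
  [4.75→7.75]: (158.5+71.9)/2 × 3 = 345.6
  Sum = 1339.05 ng/mL·h
Extrapolated tail: C_last / k_e = 71.9 / 0.265 = 271.321
AUC_0→∞ = 1339.05 + 271.321 = 1610.371 ng/mL·h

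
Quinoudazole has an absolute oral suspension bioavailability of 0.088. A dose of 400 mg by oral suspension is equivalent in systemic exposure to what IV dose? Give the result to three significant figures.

Systemic exposure from an extravascular dose = F × D_ev, so the equivalent IV dose is F × D_ev.
D_iv = F × D_ev = 0.088 × 400 = 35.2 mg

D_iv = 35.2 mg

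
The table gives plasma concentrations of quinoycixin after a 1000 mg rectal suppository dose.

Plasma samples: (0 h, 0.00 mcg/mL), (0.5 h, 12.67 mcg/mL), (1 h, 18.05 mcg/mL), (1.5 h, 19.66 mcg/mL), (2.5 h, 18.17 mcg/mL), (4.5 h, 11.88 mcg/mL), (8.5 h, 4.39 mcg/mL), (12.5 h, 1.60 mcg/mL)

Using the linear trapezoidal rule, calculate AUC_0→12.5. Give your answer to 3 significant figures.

AUC = 114 mcg/mL·h

Trapezoidal AUC_0→12.5:
  [0→0.5]: (0.00+12.67)/2 × 0.5 = 3.1675
  [0.5→1]: (12.67+18.05)/2 × 0.5 = 7.68
  [1→1.5]: (18.05+19.66)/2 × 0.5 = 9.4275
  [1.5→2.5]: (19.66+18.17)/2 × 1 = 18.915
  [2.5→4.5]: (18.17+11.88)/2 × 2 = 30.05
  [4.5→8.5]: (11.88+4.39)/2 × 4 = 32.54
  [8.5→12.5]: (4.39+1.60)/2 × 4 = 11.98
  Sum = 113.76 mcg/mL·h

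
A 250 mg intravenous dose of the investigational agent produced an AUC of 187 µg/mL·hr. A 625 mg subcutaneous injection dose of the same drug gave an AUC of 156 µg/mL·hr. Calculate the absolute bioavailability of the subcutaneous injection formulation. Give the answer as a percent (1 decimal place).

F = (AUC_ev / D_ev) / (AUC_iv / D_iv)
  = (156/625) / (187/250)
  = 0.2496 / 0.748 = 0.3337
  = 33.37%

F = 33.4%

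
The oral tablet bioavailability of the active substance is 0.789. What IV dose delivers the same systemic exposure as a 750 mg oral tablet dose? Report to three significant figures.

D_iv = 592 mg

Systemic exposure from an extravascular dose = F × D_ev, so the equivalent IV dose is F × D_ev.
D_iv = F × D_ev = 0.789 × 750 = 591.75 mg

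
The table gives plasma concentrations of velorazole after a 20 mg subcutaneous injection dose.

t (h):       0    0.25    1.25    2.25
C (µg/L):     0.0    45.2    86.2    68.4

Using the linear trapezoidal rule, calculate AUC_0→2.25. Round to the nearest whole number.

Trapezoidal AUC_0→2.25:
  [0→0.25]: (0.0+45.2)/2 × 0.25 = 5.65
  [0.25→1.25]: (45.2+86.2)/2 × 1 = 65.7
  [1.25→2.25]: (86.2+68.4)/2 × 1 = 77.3
  Sum = 148.65 µg/L·h

AUC = 149 µg/L·h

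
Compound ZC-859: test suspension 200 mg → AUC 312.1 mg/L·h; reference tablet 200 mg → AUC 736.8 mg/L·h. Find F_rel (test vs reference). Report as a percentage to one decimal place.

F_rel = (AUC_test/D_test) / (AUC_ref/D_ref)
      = (312.1/200) / (736.8/200)
      = 1.5605 / 3.684 = 0.4236 = 42.36%

F_rel = 42.4%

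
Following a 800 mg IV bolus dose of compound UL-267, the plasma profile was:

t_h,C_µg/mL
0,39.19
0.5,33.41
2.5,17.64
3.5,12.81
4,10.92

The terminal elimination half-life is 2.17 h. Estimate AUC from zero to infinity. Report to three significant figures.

AUC = 125 µg/mL·h

Trapezoidal AUC_0→4:
  [0→0.5]: (39.19+33.41)/2 × 0.5 = 18.15
  [0.5→2.5]: (33.41+17.64)/2 × 2 = 51.05
  [2.5→3.5]: (17.64+12.81)/2 × 1 = 15.225
  [3.5→4]: (12.81+10.92)/2 × 0.5 = 5.9325
  Sum = 90.3575 µg/mL·h
k_e = ln2 / t½ = 0.693147 / 2.17 = 0.3194 h^-1
Extrapolated tail: C_last / k_e = 10.92 / 0.3194 = 34.189
AUC_0→∞ = 90.3575 + 34.189 = 124.5465 µg/mL·h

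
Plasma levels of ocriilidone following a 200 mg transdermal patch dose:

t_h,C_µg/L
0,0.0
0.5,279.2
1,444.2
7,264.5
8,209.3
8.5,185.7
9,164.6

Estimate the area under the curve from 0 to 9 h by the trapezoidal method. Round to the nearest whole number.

Trapezoidal AUC_0→9:
  [0→0.5]: (0.0+279.2)/2 × 0.5 = 69.8
  [0.5→1]: (279.2+444.2)/2 × 0.5 = 180.85
  [1→7]: (444.2+264.5)/2 × 6 = 2126.1
  [7→8]: (264.5+209.3)/2 × 1 = 236.9
  [8→8.5]: (209.3+185.7)/2 × 0.5 = 98.75
  [8.5→9]: (185.7+164.6)/2 × 0.5 = 87.575
  Sum = 2799.975 µg/L·h

AUC = 2800 µg/L·h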